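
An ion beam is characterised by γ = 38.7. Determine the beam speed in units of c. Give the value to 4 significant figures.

β = √(1 − 1/γ²) = √(1 − 1/38.7²) = √(0.999332) = 0.9997

β ≈ 0.9997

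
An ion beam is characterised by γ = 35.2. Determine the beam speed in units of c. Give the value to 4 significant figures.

β ≈ 0.9996

β = √(1 − 1/γ²) = √(1 − 1/35.2²) = √(0.999193) = 0.9996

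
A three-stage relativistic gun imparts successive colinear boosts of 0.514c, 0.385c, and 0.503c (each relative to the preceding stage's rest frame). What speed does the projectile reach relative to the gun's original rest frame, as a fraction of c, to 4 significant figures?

u ≈ 0.9100c

Compose boost 2: (0.385 + 0.514)/(1 + 0.385×0.514) = 0.8990/1.19789 = 0.750486
Compose boost 3: (0.503 + 0.750486)/(1 + 0.503×0.750486) = 1.25349/1.37749 = 0.9100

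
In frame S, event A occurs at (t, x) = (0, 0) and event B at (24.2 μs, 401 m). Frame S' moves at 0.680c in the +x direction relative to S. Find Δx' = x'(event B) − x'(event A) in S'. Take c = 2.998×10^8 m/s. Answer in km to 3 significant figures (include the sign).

γ = 1/√(1 − 0.680²) = 1.3639
Δx' = γ(Δx − vΔt) = 1.3639 × (401 m − 0.680×(2.998×10^8 m/s)×24.2×10^-6 s)
= 1.3639 × (-4532.5 m) = -6.18 km

Δx' ≈ -6.18 km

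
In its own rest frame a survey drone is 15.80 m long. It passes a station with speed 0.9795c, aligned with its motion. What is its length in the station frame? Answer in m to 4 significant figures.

γ = 1/√(1 − 0.9795²) = 4.96415
Length contraction: L = L₀/γ = 15.80/4.96415 = 3.183 m

L ≈ 3.183 m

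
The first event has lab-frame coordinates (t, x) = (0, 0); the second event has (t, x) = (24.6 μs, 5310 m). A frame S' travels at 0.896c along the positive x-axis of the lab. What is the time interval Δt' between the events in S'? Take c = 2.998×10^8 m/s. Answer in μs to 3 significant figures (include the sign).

γ = 1/√(1 − 0.896²) = 2.2520
Δt' = γ(Δt − vΔx/c²) = 2.2520 × (24.6 μs − 0.896×5310 m / (2.998×10^8 m/s))
= 2.2520 × (8.7302 μs) = 19.7 μs

Δt' ≈ 19.7 μs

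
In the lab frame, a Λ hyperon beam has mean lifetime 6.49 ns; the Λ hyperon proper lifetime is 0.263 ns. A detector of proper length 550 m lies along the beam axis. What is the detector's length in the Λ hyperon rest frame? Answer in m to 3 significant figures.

Time dilation ⇒ γ = Δt/τ₀ = 6.49/0.263 = 24.677
Length contraction: L = L₀/γ = 550/24.677 = 22.3 m

L ≈ 22.3 m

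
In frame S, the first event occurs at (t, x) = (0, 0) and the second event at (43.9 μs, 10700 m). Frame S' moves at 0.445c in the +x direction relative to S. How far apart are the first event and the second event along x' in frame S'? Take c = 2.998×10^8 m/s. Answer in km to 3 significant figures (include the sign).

γ = 1/√(1 − 0.445²) = 1.1167
Δx' = γ(Δx − vΔt) = 1.1167 × (10700 m − 0.445×(2.998×10^8 m/s)×43.9×10^-6 s)
= 1.1167 × (4843.3 m) = 5.41 km

Δx' ≈ 5.41 km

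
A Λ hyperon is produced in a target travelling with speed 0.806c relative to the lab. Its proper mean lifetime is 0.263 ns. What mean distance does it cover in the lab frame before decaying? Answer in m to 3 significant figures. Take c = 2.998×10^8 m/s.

d ≈ 0.107 m

γ = 1/√(1 − 0.806²) = 1.6894
Dilated lifetime: Δt = γτ₀ = 1.6894 × 0.263 ns = 0.44432 ns
d = vΔt = 0.806c × 0.44432 ns = 2.4164×10^8 m/s × 4.4432×10^-10 s = 0.107 m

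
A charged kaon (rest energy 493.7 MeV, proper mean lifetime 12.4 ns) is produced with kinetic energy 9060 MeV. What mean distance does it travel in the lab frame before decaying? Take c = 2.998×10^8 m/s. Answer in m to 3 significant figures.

d ≈ 71.8 m

γ = 1 + K/(m₀c²) = 1 + 9060/493.7 = 19.351
β = √(1 − 1/γ²) = 0.99866
Dilated lifetime: γτ₀ = 19.351 × 12.4 ns = 239.96 ns
d = βc·γτ₀ = 0.99866 × (2.998×10^8 m/s) × 2.3996×10^-7 s = 71.8 m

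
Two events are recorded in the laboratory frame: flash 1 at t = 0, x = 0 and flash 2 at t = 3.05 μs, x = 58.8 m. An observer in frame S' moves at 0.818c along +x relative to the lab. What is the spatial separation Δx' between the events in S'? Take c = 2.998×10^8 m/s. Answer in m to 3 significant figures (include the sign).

Δx' ≈ -1200 m

γ = 1/√(1 − 0.818²) = 1.7385
Δx' = γ(Δx − vΔt) = 1.7385 × (58.8 m − 0.818×(2.998×10^8 m/s)×3.05×10^-6 s)
= 1.7385 × (-689.17 m) = -1200 m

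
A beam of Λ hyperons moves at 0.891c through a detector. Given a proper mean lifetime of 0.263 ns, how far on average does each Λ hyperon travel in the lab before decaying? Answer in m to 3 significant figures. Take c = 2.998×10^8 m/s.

γ = 1/√(1 − 0.891²) = 2.2026
Dilated lifetime: Δt = γτ₀ = 2.2026 × 0.263 ns = 0.57929 ns
d = vΔt = 0.891c × 0.57929 ns = 2.6712×10^8 m/s × 5.7929×10^-10 s = 0.155 m

d ≈ 0.155 m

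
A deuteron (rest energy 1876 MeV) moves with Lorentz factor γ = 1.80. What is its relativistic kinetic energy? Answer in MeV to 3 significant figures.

K ≈ 1500 MeV

γ = 1.80 (given)
K = (γ − 1)m₀c² = (1.80 − 1) × 1876 MeV = 0.80000 × 1876 MeV = 1500 MeV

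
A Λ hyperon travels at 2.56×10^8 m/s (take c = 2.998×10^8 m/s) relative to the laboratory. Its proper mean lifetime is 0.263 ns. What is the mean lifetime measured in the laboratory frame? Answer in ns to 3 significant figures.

β = v/c = 2.56×10^8 / 2.998×10^8 = 0.85390
γ = 1/√(1 − 0.85390²) = 1.9215
Time dilation: Δt = γτ₀ = 1.9215 × 0.263 ns = 0.505 ns

Δt ≈ 0.505 ns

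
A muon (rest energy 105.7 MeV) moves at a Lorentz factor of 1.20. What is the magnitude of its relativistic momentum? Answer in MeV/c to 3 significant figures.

p ≈ 70.1 MeV/c

β = √(1 − 1/γ²) = √(1 − 1/1.20²) = 0.55277
p = γβm₀c = 1.20 × 0.55277 × 105.7 MeV/c = 70.1 MeV/c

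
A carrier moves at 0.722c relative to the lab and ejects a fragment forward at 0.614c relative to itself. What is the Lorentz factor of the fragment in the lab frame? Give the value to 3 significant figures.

γ ≈ 2.64

u_lab = (0.614 + 0.722)/(1 + 0.614×0.722) = 1.336/1.44331 = 0.925651
γ = 1/√(1 − 0.925651²) = 2.64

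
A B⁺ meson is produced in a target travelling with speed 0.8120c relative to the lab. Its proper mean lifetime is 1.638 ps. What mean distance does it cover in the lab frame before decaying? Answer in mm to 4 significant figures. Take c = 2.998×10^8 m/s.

γ = 1/√(1 − 0.8120²) = 1.71333
Dilated lifetime: Δt = γτ₀ = 1.71333 × 1.638 ps = 2.80644 ps
d = vΔt = 0.8120c × 2.80644 ps = 2.43438×10^8 m/s × 2.80644×10^-12 s = 0.6832 mm

d ≈ 0.6832 mm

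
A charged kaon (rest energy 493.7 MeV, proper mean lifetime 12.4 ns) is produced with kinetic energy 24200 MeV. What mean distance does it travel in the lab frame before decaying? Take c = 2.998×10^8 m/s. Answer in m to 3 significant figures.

d ≈ 186 m

γ = 1 + K/(m₀c²) = 1 + 24200/493.7 = 50.018
β = √(1 − 1/γ²) = 0.99980
Dilated lifetime: γτ₀ = 50.018 × 12.4 ns = 620.22 ns
d = βc·γτ₀ = 0.99980 × (2.998×10^8 m/s) × 6.2022×10^-7 s = 186 m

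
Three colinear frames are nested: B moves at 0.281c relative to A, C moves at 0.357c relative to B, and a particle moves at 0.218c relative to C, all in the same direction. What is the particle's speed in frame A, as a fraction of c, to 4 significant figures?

Compose boost 2: (0.357 + 0.281)/(1 + 0.357×0.281) = 0.6380/1.10032 = 0.579833
Compose boost 3: (0.218 + 0.579833)/(1 + 0.218×0.579833) = 0.797833/1.12640 = 0.7083

u ≈ 0.7083c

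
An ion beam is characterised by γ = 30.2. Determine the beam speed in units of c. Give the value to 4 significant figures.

β = √(1 − 1/γ²) = √(1 − 1/30.2²) = √(0.998904) = 0.9995

β ≈ 0.9995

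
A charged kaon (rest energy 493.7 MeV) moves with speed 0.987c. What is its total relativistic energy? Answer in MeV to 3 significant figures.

E ≈ 3070 MeV

γ = 1/√(1 − 0.987²) = 6.2220
E = γm₀c² = 6.2220 × 493.7 MeV = 3070 MeV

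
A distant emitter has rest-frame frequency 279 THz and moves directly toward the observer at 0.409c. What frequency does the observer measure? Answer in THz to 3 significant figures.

Relativistic Doppler: f_obs = f_src √((1+β)/(1−β))
= 279 × √(1.4090/0.59100) = 279 × 1.5441 = 431 THz

f_obs ≈ 431 THz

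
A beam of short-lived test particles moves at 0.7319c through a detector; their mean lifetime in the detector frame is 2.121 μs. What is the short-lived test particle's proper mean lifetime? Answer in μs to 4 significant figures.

τ₀ ≈ 1.445 μs

γ = 1/√(1 − 0.7319²) = 1.46754
Proper time: τ₀ = Δt/γ = 2.121/1.46754 = 1.445 μs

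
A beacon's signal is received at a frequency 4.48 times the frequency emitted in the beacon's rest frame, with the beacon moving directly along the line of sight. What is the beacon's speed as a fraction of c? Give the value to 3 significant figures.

β ≈ 0.905

f_obs/f_src = √((1+β)/(1−β)) = 4.48  ⇒  (1+β)/(1−β) = 20.070
β = |1 − D²|/(1 + D²) = |1 − 20.070|/(1 + 20.070) = 0.905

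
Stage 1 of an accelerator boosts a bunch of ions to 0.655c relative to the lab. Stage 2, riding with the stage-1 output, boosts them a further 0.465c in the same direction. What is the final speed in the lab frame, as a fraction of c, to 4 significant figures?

Compose boost 2: (0.465 + 0.655)/(1 + 0.465×0.655) = 1.120/1.30458 = 0.8585

u ≈ 0.8585c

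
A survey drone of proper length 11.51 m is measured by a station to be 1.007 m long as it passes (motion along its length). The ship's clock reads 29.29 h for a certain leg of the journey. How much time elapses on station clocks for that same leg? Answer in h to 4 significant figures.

Δt ≈ 334.8 h

Length contraction ⇒ γ = L₀/L = 11.51/1.007 = 11.4300
Time dilation: Δt = γτ₀ = 11.4300 × 29.29 h = 334.8 h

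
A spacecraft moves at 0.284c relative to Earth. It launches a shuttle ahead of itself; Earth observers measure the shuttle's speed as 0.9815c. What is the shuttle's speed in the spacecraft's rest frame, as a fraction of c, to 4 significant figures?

Inverse velocity addition: u' = (u − v)/(1 − uv/c²)
= (0.9815 − 0.284)/(1 − 0.9815×0.284) = 0.6975/0.721254 = 0.9671

u' ≈ 0.9671c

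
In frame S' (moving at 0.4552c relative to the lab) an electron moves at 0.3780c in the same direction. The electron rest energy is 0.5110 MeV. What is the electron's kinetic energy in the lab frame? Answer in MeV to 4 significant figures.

K ≈ 0.2156 MeV

u_lab = (0.3780 + 0.4552)/(1 + 0.3780×0.4552) = 0.7108817
γ = 1/√(1 − 0.7108817²) = 1.42184
K = (γ − 1)m₀c² = (1.42184 − 1) × 0.5110 = 0.421845 × 0.5110 = 0.2156 MeV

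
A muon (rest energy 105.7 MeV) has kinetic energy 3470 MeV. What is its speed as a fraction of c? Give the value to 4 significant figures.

γ = 1 + K/(m₀c²) = 1 + 3470/105.7 = 33.8288
β = √(1 − 1/γ²) = 0.9996

β ≈ 0.9996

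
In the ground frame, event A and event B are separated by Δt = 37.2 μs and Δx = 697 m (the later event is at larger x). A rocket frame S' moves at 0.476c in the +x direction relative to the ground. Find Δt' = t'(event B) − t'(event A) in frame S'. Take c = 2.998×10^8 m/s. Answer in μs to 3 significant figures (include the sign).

γ = 1/√(1 − 0.476²) = 1.1371
Δt' = γ(Δt − vΔx/c²) = 1.1371 × (37.2 μs − 0.476×697 m / (2.998×10^8 m/s))
= 1.1371 × (36.093 μs) = 41.0 μs

Δt' ≈ 41.0 μs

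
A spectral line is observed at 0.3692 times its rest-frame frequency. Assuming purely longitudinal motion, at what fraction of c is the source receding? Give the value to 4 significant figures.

f_obs/f_src = √((1−β)/(1+β)) = 0.3692  ⇒  (1−β)/(1+β) = 0.136309
β = |1 − D²|/(1 + D²) = |1 − 0.136309|/(1 + 0.136309) = 0.7601

β ≈ 0.7601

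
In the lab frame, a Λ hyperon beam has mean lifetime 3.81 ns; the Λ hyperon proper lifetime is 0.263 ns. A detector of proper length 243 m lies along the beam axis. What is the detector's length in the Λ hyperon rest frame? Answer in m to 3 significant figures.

Time dilation ⇒ γ = Δt/τ₀ = 3.81/0.263 = 14.487
Length contraction: L = L₀/γ = 243/14.487 = 16.8 m

L ≈ 16.8 m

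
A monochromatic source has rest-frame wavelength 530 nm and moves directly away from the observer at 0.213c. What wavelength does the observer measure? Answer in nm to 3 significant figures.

λ_obs ≈ 658 nm

Relativistic Doppler: λ_obs = λ_src √((1+β)/(1−β))
= 530 × √(1.2130/0.78700) = 530 × 1.2415 = 658 nm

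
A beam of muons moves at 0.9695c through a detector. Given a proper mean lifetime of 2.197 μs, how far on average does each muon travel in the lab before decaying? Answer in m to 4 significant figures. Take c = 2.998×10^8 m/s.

γ = 1/√(1 − 0.9695²) = 4.08011
Dilated lifetime: Δt = γτ₀ = 4.08011 × 2.197 μs = 8.96401 μs
d = vΔt = 0.9695c × 8.96401 μs = 2.90656×10^8 m/s × 8.96401×10^-6 s = 2605 m

d ≈ 2605 m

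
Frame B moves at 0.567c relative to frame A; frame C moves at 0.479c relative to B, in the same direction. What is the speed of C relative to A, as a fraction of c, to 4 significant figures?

u ≈ 0.8226c

Compose boost 2: (0.479 + 0.567)/(1 + 0.479×0.567) = 1.046/1.27159 = 0.8226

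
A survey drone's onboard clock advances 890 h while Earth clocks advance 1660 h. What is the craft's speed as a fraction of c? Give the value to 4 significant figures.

γ = Δt/τ₀ = 1660/890 = 1.86517
β = √(1 − 1/γ²) = √(1 − 1/1.86517²) = 0.8441

β ≈ 0.8441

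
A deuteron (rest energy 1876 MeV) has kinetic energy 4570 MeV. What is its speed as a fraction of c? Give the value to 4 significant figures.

γ = 1 + K/(m₀c²) = 1 + 4570/1876 = 3.43603
β = √(1 − 1/γ²) = 0.9567

β ≈ 0.9567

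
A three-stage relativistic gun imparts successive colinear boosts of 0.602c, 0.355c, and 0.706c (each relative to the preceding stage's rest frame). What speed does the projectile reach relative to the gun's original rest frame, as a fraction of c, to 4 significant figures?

Compose boost 2: (0.355 + 0.602)/(1 + 0.355×0.602) = 0.9570/1.21371 = 0.788491
Compose boost 3: (0.706 + 0.788491)/(1 + 0.706×0.788491) = 1.49449/1.55667 = 0.9601

u ≈ 0.9601c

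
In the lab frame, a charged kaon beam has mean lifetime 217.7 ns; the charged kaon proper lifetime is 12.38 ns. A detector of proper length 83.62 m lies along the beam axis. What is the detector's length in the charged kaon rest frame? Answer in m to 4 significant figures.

L ≈ 4.755 m

Time dilation ⇒ γ = Δt/τ₀ = 217.7/12.38 = 17.5848
Length contraction: L = L₀/γ = 83.62/17.5848 = 4.755 m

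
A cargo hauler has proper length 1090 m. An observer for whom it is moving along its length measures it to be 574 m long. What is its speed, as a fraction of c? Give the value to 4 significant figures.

γ = L₀/L = 1090/574 = 1.89895
β = √(1 − 1/γ²) = 0.8501

β ≈ 0.8501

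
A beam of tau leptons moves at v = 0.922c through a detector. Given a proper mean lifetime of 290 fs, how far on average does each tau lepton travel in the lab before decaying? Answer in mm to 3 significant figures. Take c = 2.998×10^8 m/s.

γ = 1/√(1 − 0.922²) = 2.5827
Dilated lifetime: Δt = γτ₀ = 2.5827 × 290 fs = 748.99 fs
d = vΔt = 0.922c × 748.99 fs = 2.7642×10^8 m/s × 7.4899×10^-13 s = 0.207 mm

d ≈ 0.207 mm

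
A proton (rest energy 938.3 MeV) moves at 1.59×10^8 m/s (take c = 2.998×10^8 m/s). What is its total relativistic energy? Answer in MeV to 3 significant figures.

β = v/c = 1.59×10^8 / 2.998×10^8 = 0.53035
γ = 1/√(1 − 0.53035²) = 1.1796
E = γm₀c² = 1.1796 × 938.3 MeV = 1110 MeV

E ≈ 1110 MeV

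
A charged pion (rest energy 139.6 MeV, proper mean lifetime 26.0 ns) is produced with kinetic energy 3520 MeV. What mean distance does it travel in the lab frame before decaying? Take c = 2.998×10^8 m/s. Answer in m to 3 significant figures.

d ≈ 204 m

γ = 1 + K/(m₀c²) = 1 + 3520/139.6 = 26.215
β = √(1 − 1/γ²) = 0.99927
Dilated lifetime: γτ₀ = 26.215 × 26.0 ns = 681.59 ns
d = βc·γτ₀ = 0.99927 × (2.998×10^8 m/s) × 6.8159×10^-7 s = 204 m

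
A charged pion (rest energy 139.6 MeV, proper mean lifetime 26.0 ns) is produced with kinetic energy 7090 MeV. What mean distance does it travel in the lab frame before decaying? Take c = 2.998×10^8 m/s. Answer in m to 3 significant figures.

γ = 1 + K/(m₀c²) = 1 + 7090/139.6 = 51.788
β = √(1 − 1/γ²) = 0.99981
Dilated lifetime: γτ₀ = 51.788 × 26.0 ns = 1346.5 ns
d = βc·γτ₀ = 0.99981 × (2.998×10^8 m/s) × 1.3465×10^-6 s = 404 m

d ≈ 404 m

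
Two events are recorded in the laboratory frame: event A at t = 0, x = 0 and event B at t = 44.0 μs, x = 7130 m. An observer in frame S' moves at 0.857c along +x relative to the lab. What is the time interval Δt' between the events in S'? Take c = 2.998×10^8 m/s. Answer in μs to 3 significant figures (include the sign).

γ = 1/√(1 − 0.857²) = 1.9406
Δt' = γ(Δt − vΔx/c²) = 1.9406 × (44.0 μs − 0.857×7130 m / (2.998×10^8 m/s))
= 1.9406 × (23.618 μs) = 45.8 μs

Δt' ≈ 45.8 μs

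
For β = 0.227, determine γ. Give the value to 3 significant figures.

γ ≈ 1.03

γ = 1/√(1 − β²) = 1/√(1 − 0.227²) = 1/√(0.94847) = 1.03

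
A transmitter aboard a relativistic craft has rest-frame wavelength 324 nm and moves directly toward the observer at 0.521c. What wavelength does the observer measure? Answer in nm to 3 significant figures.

Relativistic Doppler: λ_obs = λ_src √((1−β)/(1+β))
= 324 × √(0.47900/1.5210) = 324 × 0.56118 = 182 nm

λ_obs ≈ 182 nm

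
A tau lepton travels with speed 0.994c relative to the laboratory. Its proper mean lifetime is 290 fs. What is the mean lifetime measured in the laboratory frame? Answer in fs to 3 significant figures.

γ = 1/√(1 − 0.994²) = 9.1424
Time dilation: Δt = γτ₀ = 9.1424 × 290 fs = 2650 fs

Δt ≈ 2650 fs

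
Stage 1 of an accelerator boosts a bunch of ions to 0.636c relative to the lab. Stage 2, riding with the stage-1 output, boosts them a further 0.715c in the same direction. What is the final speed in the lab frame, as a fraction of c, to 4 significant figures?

Compose boost 2: (0.715 + 0.636)/(1 + 0.715×0.636) = 1.351/1.45474 = 0.9287

u ≈ 0.9287c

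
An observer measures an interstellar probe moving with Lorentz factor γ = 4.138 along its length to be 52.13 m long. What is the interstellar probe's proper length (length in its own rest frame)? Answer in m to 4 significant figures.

L₀ ≈ 215.7 m

γ = 4.138 (given)
L₀ = γL = 4.138 × 52.13 = 215.7 m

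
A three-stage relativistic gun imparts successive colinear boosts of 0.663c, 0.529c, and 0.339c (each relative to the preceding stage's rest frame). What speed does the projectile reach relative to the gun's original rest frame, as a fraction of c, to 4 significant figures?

u ≈ 0.9402c

Compose boost 2: (0.529 + 0.663)/(1 + 0.529×0.663) = 1.192/1.35073 = 0.882488
Compose boost 3: (0.339 + 0.882488)/(1 + 0.339×0.882488) = 1.22149/1.29916 = 0.9402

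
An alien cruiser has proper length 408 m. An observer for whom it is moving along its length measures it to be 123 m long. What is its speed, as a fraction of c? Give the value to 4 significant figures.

β ≈ 0.9535

γ = L₀/L = 408/123 = 3.31707
β = √(1 − 1/γ²) = 0.9535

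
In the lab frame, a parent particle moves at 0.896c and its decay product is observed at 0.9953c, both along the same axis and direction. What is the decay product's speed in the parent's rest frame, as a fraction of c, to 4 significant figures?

Inverse velocity addition: u' = (u − v)/(1 − uv/c²)
= (0.9953 − 0.896)/(1 − 0.9953×0.896) = 0.09930/0.108211 = 0.9176

u' ≈ 0.9176c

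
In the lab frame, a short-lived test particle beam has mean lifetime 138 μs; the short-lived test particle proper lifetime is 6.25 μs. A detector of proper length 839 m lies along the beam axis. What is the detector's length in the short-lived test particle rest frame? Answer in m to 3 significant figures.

Time dilation ⇒ γ = Δt/τ₀ = 138/6.25 = 22.080
Length contraction: L = L₀/γ = 839/22.080 = 38.0 m

L ≈ 38.0 m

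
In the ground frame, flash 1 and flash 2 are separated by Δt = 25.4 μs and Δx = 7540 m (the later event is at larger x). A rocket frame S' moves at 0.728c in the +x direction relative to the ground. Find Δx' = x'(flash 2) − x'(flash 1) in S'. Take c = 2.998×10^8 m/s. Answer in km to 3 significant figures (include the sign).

Δx' ≈ 2.91 km

γ = 1/√(1 − 0.728²) = 1.4586
Δx' = γ(Δx − vΔt) = 1.4586 × (7540 m − 0.728×(2.998×10^8 m/s)×25.4×10^-6 s)
= 1.4586 × (1996.3 m) = 2.91 km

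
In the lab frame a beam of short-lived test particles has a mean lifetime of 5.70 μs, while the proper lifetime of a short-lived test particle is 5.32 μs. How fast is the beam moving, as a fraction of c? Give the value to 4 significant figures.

γ = Δt/τ₀ = 5.70/5.32 = 1.07143
β = √(1 − 1/γ²) = √(1 − 1/1.07143²) = 0.3590

β ≈ 0.3590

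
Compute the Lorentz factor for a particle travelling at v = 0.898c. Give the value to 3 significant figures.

γ = 1/√(1 − β²) = 1/√(1 − 0.898²) = 1/√(0.19360) = 2.27

γ ≈ 2.27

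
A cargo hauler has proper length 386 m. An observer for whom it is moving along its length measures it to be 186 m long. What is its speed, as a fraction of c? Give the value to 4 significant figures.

γ = L₀/L = 386/186 = 2.07527
β = √(1 − 1/γ²) = 0.8762

β ≈ 0.8762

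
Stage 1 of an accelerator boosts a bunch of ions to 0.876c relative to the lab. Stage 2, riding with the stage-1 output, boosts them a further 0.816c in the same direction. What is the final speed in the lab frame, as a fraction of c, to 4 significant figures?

Compose boost 2: (0.816 + 0.876)/(1 + 0.816×0.876) = 1.692/1.71482 = 0.9867

u ≈ 0.9867c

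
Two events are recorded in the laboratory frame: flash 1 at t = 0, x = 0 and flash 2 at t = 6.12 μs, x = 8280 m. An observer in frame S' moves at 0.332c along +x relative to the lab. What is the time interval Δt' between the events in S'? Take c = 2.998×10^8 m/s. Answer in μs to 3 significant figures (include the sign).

γ = 1/√(1 − 0.332²) = 1.0601
Δt' = γ(Δt − vΔx/c²) = 1.0601 × (6.12 μs − 0.332×8280 m / (2.998×10^8 m/s))
= 1.0601 × (-3.0493 μs) = -3.23 μs

Δt' ≈ -3.23 μs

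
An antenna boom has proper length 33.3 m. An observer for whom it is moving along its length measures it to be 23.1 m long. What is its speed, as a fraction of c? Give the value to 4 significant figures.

γ = L₀/L = 33.3/23.1 = 1.44156
β = √(1 − 1/γ²) = 0.7203

β ≈ 0.7203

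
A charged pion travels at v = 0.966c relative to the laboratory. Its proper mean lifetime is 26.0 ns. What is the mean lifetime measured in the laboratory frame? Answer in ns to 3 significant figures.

Δt ≈ 101 ns

γ = 1/√(1 − 0.966²) = 3.8678
Time dilation: Δt = γτ₀ = 3.8678 × 26.0 ns = 101 ns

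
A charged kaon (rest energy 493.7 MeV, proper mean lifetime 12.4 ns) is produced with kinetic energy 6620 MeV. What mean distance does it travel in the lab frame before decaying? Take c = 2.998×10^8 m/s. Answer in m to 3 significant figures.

γ = 1 + K/(m₀c²) = 1 + 6620/493.7 = 14.409
β = √(1 − 1/γ²) = 0.99759
Dilated lifetime: γτ₀ = 14.409 × 12.4 ns = 178.67 ns
d = βc·γτ₀ = 0.99759 × (2.998×10^8 m/s) × 1.7867×10^-7 s = 53.4 m

d ≈ 53.4 m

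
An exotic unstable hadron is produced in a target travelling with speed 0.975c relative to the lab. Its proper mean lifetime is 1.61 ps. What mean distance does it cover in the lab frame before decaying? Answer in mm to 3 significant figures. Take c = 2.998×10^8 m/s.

d ≈ 2.12 mm

γ = 1/√(1 − 0.975²) = 4.5004
Dilated lifetime: Δt = γτ₀ = 4.5004 × 1.61 ps = 7.2456 ps
d = vΔt = 0.975c × 7.2456 ps = 2.9230×10^8 m/s × 7.2456×10^-12 s = 2.12 mm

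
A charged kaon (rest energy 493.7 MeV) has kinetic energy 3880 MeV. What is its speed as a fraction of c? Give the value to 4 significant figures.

γ = 1 + K/(m₀c²) = 1 + 3880/493.7 = 8.85902
β = √(1 − 1/γ²) = 0.9936

β ≈ 0.9936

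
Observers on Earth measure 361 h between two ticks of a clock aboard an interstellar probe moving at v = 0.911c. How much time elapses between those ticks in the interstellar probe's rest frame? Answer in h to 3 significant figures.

τ₀ ≈ 149 h

γ = 1/√(1 − 0.911²) = 2.4248
Proper time: τ₀ = Δt/γ = 361/2.4248 = 149 h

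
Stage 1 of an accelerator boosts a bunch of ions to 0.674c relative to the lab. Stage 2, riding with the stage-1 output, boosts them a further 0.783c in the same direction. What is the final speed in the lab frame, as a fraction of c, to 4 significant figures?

u ≈ 0.9537c

Compose boost 2: (0.783 + 0.674)/(1 + 0.783×0.674) = 1.457/1.52774 = 0.9537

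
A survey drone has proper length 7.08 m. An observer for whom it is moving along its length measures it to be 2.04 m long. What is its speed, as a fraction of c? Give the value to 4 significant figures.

γ = L₀/L = 7.08/2.04 = 3.47059
β = √(1 − 1/γ²) = 0.9576

β ≈ 0.9576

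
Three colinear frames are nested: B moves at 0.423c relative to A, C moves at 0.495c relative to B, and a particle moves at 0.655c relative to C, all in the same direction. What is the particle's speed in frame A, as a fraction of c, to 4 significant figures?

u ≈ 0.9445c

Compose boost 2: (0.495 + 0.423)/(1 + 0.495×0.423) = 0.9180/1.20938 = 0.759063
Compose boost 3: (0.655 + 0.759063)/(1 + 0.655×0.759063) = 1.41406/1.49719 = 0.9445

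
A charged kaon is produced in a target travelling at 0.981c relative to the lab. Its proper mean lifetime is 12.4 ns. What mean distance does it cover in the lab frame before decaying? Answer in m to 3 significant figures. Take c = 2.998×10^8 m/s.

γ = 1/√(1 − 0.981²) = 5.1544
Dilated lifetime: Δt = γτ₀ = 5.1544 × 12.4 ns = 63.915 ns
d = vΔt = 0.981c × 63.915 ns = 2.9410×10^8 m/s × 6.3915×10^-8 s = 18.8 m

d ≈ 18.8 m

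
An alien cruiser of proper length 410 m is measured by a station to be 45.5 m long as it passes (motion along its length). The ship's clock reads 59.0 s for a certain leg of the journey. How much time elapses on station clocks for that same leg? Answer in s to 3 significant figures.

Δt ≈ 532 s

Length contraction ⇒ γ = L₀/L = 410/45.5 = 9.0110
Time dilation: Δt = γτ₀ = 9.0110 × 59.0 s = 532 s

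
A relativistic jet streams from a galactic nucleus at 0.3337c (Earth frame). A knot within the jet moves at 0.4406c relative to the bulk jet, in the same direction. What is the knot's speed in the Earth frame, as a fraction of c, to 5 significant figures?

Relativistic velocity addition: u = (u' + v)/(1 + u'v/c²)
= (0.4406 + 0.3337)/(1 + 0.4406×0.3337) = 0.77430/1.147028 = 0.67505

u ≈ 0.67505c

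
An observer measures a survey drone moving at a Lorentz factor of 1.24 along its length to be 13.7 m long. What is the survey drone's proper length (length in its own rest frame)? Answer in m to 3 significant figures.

γ = 1.24 (given)
L₀ = γL = 1.24 × 13.7 = 17.0 m

L₀ ≈ 17.0 m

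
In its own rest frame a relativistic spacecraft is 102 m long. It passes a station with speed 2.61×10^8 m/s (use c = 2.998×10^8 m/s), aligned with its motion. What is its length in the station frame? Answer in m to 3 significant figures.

L ≈ 50.2 m

β = v/c = 2.61×10^8 / 2.998×10^8 = 0.87058
γ = 1/√(1 − 0.87058²) = 2.0324
Length contraction: L = L₀/γ = 102/2.0324 = 50.2 m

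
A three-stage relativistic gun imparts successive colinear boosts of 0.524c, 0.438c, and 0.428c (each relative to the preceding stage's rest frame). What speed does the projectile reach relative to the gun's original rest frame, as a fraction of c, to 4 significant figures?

Compose boost 2: (0.438 + 0.524)/(1 + 0.438×0.524) = 0.9620/1.22951 = 0.782424
Compose boost 3: (0.428 + 0.782424)/(1 + 0.428×0.782424) = 1.21042/1.33488 = 0.9068

u ≈ 0.9068c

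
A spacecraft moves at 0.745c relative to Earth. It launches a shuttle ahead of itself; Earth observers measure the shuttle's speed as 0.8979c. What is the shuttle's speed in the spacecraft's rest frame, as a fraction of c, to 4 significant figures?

Inverse velocity addition: u' = (u − v)/(1 − uv/c²)
= (0.8979 − 0.745)/(1 − 0.8979×0.745) = 0.1529/0.331064 = 0.4618

u' ≈ 0.4618c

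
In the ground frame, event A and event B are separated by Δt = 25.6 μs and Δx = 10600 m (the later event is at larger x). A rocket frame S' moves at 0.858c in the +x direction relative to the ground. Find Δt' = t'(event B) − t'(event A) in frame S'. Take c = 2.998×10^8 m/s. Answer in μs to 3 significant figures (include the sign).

γ = 1/√(1 − 0.858²) = 1.9469
Δt' = γ(Δt − vΔx/c²) = 1.9469 × (25.6 μs − 0.858×10600 m / (2.998×10^8 m/s))
= 1.9469 × (-4.7362 μs) = -9.22 μs

Δt' ≈ -9.22 μs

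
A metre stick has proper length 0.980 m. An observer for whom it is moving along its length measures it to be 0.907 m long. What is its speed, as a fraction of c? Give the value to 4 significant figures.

β ≈ 0.3787

γ = L₀/L = 0.980/0.907 = 1.08049
β = √(1 − 1/γ²) = 0.3787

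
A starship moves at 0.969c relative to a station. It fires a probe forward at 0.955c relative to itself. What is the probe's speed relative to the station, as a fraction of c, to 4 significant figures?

Relativistic velocity addition: u = (u' + v)/(1 + u'v/c²)
= (0.955 + 0.969)/(1 + 0.955×0.969) = 1.924/1.92539 = 0.9993

u ≈ 0.9993c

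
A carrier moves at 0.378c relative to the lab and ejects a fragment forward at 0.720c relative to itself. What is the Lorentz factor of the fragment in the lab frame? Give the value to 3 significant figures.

u_lab = (0.720 + 0.378)/(1 + 0.720×0.378) = 1.098/1.27216 = 0.863099
γ = 1/√(1 − 0.863099²) = 1.98

γ ≈ 1.98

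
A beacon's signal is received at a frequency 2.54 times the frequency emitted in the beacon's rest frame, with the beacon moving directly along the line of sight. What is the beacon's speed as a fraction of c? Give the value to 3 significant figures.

β ≈ 0.732

f_obs/f_src = √((1+β)/(1−β)) = 2.54  ⇒  (1+β)/(1−β) = 6.4516
β = |1 − D²|/(1 + D²) = |1 − 6.4516|/(1 + 6.4516) = 0.732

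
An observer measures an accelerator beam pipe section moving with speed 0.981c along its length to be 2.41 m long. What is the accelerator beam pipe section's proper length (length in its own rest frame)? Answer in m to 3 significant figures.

L₀ ≈ 12.4 m

γ = 1/√(1 − 0.981²) = 5.1544
L₀ = γL = 5.1544 × 2.41 = 12.4 m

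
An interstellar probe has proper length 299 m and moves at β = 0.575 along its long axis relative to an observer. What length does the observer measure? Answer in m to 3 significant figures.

L ≈ 245 m

γ = 1/√(1 − 0.575²) = 1.2223
Length contraction: L = L₀/γ = 299/1.2223 = 245 m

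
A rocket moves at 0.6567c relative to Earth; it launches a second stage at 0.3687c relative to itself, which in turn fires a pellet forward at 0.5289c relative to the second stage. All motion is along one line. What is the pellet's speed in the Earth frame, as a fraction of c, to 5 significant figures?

u ≈ 0.94278c

Compose boost 2: (0.3687 + 0.6567)/(1 + 0.3687×0.6567) = 1.0254/1.242125 = 0.8255206
Compose boost 3: (0.5289 + 0.8255206)/(1 + 0.5289×0.8255206) = 1.354421/1.436618 = 0.94278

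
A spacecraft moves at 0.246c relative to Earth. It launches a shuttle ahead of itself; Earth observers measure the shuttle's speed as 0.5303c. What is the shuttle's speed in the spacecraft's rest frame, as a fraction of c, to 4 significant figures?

Inverse velocity addition: u' = (u − v)/(1 − uv/c²)
= (0.5303 − 0.246)/(1 − 0.5303×0.246) = 0.2843/0.869546 = 0.3270

u' ≈ 0.3270c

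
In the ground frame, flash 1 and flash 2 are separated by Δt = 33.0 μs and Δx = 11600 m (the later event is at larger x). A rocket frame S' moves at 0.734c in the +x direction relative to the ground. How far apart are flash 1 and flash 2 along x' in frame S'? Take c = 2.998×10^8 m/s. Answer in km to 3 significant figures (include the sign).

γ = 1/√(1 − 0.734²) = 1.4724
Δx' = γ(Δx − vΔt) = 1.4724 × (11600 m − 0.734×(2.998×10^8 m/s)×33.0×10^-6 s)
= 1.4724 × (4338.2 m) = 6.39 km

Δx' ≈ 6.39 km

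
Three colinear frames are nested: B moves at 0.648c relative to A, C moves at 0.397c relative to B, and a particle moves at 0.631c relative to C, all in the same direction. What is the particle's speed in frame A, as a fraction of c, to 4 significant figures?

u ≈ 0.9591c

Compose boost 2: (0.397 + 0.648)/(1 + 0.397×0.648) = 1.045/1.25726 = 0.831175
Compose boost 3: (0.631 + 0.831175)/(1 + 0.631×0.831175) = 1.46218/1.52447 = 0.9591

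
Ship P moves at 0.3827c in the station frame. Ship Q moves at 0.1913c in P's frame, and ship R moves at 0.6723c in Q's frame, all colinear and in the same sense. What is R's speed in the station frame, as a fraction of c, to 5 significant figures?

u ≈ 0.88788c

Compose boost 2: (0.1913 + 0.3827)/(1 + 0.1913×0.3827) = 0.57400/1.073211 = 0.5348438
Compose boost 3: (0.6723 + 0.5348438)/(1 + 0.6723×0.5348438) = 1.207144/1.359575 = 0.88788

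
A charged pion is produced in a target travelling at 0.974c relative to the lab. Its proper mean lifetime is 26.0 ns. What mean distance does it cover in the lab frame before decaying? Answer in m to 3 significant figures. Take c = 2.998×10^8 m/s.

d ≈ 33.5 m

γ = 1/√(1 − 0.974²) = 4.4141
Dilated lifetime: Δt = γτ₀ = 4.4141 × 26.0 ns = 114.77 ns
d = vΔt = 0.974c × 114.77 ns = 2.9201×10^8 m/s × 1.1477×10^-7 s = 33.5 m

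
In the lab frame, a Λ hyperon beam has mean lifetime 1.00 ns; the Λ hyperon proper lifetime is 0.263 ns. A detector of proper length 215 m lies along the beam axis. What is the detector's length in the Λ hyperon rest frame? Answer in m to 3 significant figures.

Time dilation ⇒ γ = Δt/τ₀ = 1.00/0.263 = 3.8023
Length contraction: L = L₀/γ = 215/3.8023 = 56.5 m

L ≈ 56.5 m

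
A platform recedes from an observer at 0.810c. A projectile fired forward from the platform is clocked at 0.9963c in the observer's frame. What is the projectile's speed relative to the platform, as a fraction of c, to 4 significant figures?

Inverse velocity addition: u' = (u − v)/(1 − uv/c²)
= (0.9963 − 0.810)/(1 − 0.9963×0.810) = 0.1863/0.192997 = 0.9653

u' ≈ 0.9653c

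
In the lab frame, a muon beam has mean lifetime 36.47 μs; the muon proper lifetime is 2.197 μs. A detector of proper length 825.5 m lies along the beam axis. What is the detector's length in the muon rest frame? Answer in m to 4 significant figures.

L ≈ 49.73 m

Time dilation ⇒ γ = Δt/τ₀ = 36.47/2.197 = 16.5999
Length contraction: L = L₀/γ = 825.5/16.5999 = 49.73 m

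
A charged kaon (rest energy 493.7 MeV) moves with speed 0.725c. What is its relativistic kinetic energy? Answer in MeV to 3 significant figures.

γ = 1/√(1 − 0.725²) = 1.4519
K = (γ − 1)m₀c² = (1.4519 − 1) × 493.7 MeV = 0.45191 × 493.7 MeV = 223 MeV

K ≈ 223 MeV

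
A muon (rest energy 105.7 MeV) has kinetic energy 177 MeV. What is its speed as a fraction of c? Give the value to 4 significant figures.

β ≈ 0.9275

γ = 1 + K/(m₀c²) = 1 + 177/105.7 = 2.67455
β = √(1 − 1/γ²) = 0.9275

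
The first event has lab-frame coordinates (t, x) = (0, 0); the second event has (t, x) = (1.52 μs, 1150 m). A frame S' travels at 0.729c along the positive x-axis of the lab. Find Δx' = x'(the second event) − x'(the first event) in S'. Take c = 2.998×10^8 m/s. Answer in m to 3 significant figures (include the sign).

γ = 1/√(1 − 0.729²) = 1.4609
Δx' = γ(Δx − vΔt) = 1.4609 × (1150 m − 0.729×(2.998×10^8 m/s)×1.52×10^-6 s)
= 1.4609 × (817.80 m) = 1190 m

Δx' ≈ 1190 m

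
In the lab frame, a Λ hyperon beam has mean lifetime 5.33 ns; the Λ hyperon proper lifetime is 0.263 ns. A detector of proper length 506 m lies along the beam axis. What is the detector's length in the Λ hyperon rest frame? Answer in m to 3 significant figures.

Time dilation ⇒ γ = Δt/τ₀ = 5.33/0.263 = 20.266
Length contraction: L = L₀/γ = 506/20.266 = 25.0 m

L ≈ 25.0 m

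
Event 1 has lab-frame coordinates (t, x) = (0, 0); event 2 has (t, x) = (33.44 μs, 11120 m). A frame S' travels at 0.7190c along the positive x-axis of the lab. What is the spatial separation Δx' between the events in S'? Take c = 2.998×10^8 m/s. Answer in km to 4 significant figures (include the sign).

Δx' ≈ 5.628 km

γ = 1/√(1 − 0.7190²) = 1.43883
Δx' = γ(Δx − vΔt) = 1.43883 × (11120 m − 0.7190×(2.998×10^8 m/s)×33.44×10^-6 s)
= 1.43883 × (3911.80 m) = 5.628 km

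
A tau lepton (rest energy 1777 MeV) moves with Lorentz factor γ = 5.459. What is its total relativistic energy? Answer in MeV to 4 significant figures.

E ≈ 9701 MeV

γ = 5.459 (given)
E = γm₀c² = 5.459 × 1777 MeV = 9701 MeV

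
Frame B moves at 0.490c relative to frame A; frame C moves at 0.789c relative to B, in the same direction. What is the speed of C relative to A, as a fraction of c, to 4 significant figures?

u ≈ 0.9224c

Compose boost 2: (0.789 + 0.490)/(1 + 0.789×0.490) = 1.279/1.38661 = 0.9224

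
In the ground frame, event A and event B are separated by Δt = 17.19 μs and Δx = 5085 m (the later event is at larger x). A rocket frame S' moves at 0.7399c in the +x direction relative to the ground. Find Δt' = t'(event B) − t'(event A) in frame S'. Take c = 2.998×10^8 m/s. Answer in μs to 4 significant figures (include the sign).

Δt' ≈ 6.898 μs

γ = 1/√(1 − 0.7399²) = 1.48651
Δt' = γ(Δt − vΔx/c²) = 1.48651 × (17.19 μs − 0.7399×5085 m / (2.998×10^8 m/s))
= 1.48651 × (4.64033 μs) = 6.898 μs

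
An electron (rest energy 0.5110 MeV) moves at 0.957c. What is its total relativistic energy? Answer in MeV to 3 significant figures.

γ = 1/√(1 − 0.957²) = 3.4472
E = γm₀c² = 3.4472 × 0.5110 MeV = 1.76 MeV

E ≈ 1.76 MeV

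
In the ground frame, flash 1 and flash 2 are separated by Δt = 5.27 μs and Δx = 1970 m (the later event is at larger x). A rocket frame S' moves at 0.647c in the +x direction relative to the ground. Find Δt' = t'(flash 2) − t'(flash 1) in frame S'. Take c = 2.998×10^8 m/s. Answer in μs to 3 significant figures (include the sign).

Δt' ≈ 1.34 μs

γ = 1/√(1 − 0.647²) = 1.3115
Δt' = γ(Δt − vΔx/c²) = 1.3115 × (5.27 μs − 0.647×1970 m / (2.998×10^8 m/s))
= 1.3115 × (1.0185 μs) = 1.34 μs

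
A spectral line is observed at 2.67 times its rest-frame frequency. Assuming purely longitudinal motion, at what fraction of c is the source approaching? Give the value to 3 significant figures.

β ≈ 0.754

f_obs/f_src = √((1+β)/(1−β)) = 2.67  ⇒  (1+β)/(1−β) = 7.1289
β = |1 − D²|/(1 + D²) = |1 − 7.1289|/(1 + 7.1289) = 0.754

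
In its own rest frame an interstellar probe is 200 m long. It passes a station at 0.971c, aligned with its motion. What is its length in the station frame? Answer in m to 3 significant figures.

L ≈ 47.8 m

γ = 1/√(1 − 0.971²) = 4.1827
Length contraction: L = L₀/γ = 200/4.1827 = 47.8 m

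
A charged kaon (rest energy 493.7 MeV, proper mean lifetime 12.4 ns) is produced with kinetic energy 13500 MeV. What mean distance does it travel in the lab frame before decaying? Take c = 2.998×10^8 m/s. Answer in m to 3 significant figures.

γ = 1 + K/(m₀c²) = 1 + 13500/493.7 = 28.345
β = √(1 − 1/γ²) = 0.99938
Dilated lifetime: γτ₀ = 28.345 × 12.4 ns = 351.47 ns
d = βc·γτ₀ = 0.99938 × (2.998×10^8 m/s) × 3.5147×10^-7 s = 105 m

d ≈ 105 m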